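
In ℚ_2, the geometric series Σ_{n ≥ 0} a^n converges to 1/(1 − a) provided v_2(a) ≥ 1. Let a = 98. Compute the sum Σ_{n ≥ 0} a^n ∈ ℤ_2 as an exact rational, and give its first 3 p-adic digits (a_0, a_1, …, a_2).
Σ a^n = 1/(1 − a) = -1/97;  first 3 digits = (1, 1, 1)

v_2(a) = 1 ≥ 1, so the series converges in ℤ_2 to 1/(1 − a) = 1/(1 − 98) = -1/97. Expand this rational in ℤ_2: compute digits iteratively via d_i = x_i mod 2, x_{i+1} = (x_i − d_i)/2. The first 3 digits are (1, 1, 1).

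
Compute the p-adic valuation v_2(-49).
v_2(-49) = 0

v_2(n) is the largest exponent k such that 2^k divides n. Factor out: -49 = -2^0 · 49. (Sign doesn't affect v_p.) So v_2(-49) = 0.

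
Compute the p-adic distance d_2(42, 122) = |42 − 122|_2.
d_2(42, 122) = 1/16

Step 1 — x − y = 42 − 122 = -80. Step 2 — v_2(-80) = 4 (factor: -80 = −(2^4 · 5); the sign does not affect v_p). Step 3 — |x − y|_2 = 2^{-4} = 1/16.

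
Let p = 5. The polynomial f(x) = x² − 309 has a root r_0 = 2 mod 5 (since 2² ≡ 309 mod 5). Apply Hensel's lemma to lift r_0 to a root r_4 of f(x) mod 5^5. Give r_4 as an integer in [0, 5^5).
r_4 = 2447 (mod 3125)

Hensel's recurrence: r_{i+1} = r_i − f(r_i)·(f′(r_i))^{-1} mod 5^{i+2}, with f′(x) = 2x. Iterate:
  r_0 = 2 (mod 5)
  r_1 = 22 (mod 25)
  r_2 = 72 (mod 125)
  r_3 = 572 (mod 625)
  r_4 = 2447 (mod 3125)
Final: r_4 = 2447, and one checks f(r_4) ≡ 0 mod 5^5.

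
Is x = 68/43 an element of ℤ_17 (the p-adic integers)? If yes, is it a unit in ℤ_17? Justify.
x ∈ ℤ_17 but not a unit; v_17(x) = 1 > 0

ℤ_17 = {x ∈ ℚ_17 : v_17(x) ≥ 0} and ℤ_17^× = {x ∈ ℤ_17 : v_17(x) = 0}. Here v_17(68/43) = v_17(num) − v_17(den) = 1; compare against these criteria.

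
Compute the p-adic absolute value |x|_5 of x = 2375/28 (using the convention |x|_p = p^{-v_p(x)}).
|2375/28|_5 = 1/125

Step 1 — compute v_5(x) by factoring powers of 5 out of the numerator and denominator: v_5(2375/28) = 3. Step 2 — apply |x|_p = p^{-v_p(x)} = 5^{-3} = 1/125.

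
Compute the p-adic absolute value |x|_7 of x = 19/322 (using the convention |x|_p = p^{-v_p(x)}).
|19/322|_7 = 7

Step 1 — compute v_7(x) by factoring powers of 7 out of the numerator and denominator: v_7(19/322) = -1. Step 2 — apply |x|_p = p^{-v_p(x)} = 7^{1} = 7.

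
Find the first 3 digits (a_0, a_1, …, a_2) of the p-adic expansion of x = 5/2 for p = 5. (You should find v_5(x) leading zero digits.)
(a_0, …, a_2) = (0, 3, 2)

v_5(5/2) = 1, so a_0 = ... = a_0 = 0. Factor out: x = 5^1 · u with u = 1/2 a unit in ℤ_5. Expand u iteratively via a_{v+i} = u_i mod 5, u_{i+1} = (u_i − a_{v+i})/5:
  u_0 = 1/2;  a_1 = 3;  u_1 = (u_0 − 3)/5 = -1/2
  u_1 = -1/2;  a_2 = 2;  u_2 = (u_1 − 2)/5 = -1/2
Digits: (0, 3, 2).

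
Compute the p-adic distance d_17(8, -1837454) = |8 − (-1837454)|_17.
d_17(8, -1837454) = 1/83521

Step 1 — x − y = 8 − (-1837454) = 1837462. Step 2 — v_17(1837462) = 4 (factor: 1837462 = (17^4 · 22); the sign does not affect v_p). Step 3 — |x − y|_17 = 17^{-4} = 1/83521.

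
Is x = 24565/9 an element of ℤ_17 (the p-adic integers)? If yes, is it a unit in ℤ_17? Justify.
x ∈ ℤ_17 but not a unit; v_17(x) = 3 > 0

ℤ_17 = {x ∈ ℚ_17 : v_17(x) ≥ 0} and ℤ_17^× = {x ∈ ℤ_17 : v_17(x) = 0}. Here v_17(24565/9) = v_17(num) − v_17(den) = 3; compare against these criteria.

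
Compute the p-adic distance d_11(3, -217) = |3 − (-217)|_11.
d_11(3, -217) = 1/11

Step 1 — x − y = 3 − (-217) = 220. Step 2 — v_11(220) = 1 (factor: 220 = (11^1 · 20); the sign does not affect v_p). Step 3 — |x − y|_11 = 11^{-1} = 1/11.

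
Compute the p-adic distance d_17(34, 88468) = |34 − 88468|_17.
d_17(34, 88468) = 1/4913

Step 1 — x − y = 34 − 88468 = -88434. Step 2 — v_17(-88434) = 3 (factor: -88434 = −(17^3 · 18); the sign does not affect v_p). Step 3 — |x − y|_17 = 17^{-3} = 1/4913.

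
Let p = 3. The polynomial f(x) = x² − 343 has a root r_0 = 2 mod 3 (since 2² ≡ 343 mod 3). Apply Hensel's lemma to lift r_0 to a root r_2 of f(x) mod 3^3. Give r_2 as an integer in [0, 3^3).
r_2 = 17 (mod 27)

Hensel's recurrence: r_{i+1} = r_i − f(r_i)·(f′(r_i))^{-1} mod 3^{i+2}, with f′(x) = 2x. Iterate:
  r_0 = 2 (mod 3)
  r_1 = 8 (mod 9)
  r_2 = 17 (mod 27)
Final: r_2 = 17, and one checks f(r_2) ≡ 0 mod 3^3.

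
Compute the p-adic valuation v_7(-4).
v_7(-4) = 0

v_7(n) is the largest exponent k such that 7^k divides n. Factor out: -4 = -7^0 · 4. (Sign doesn't affect v_p.) So v_7(-4) = 0.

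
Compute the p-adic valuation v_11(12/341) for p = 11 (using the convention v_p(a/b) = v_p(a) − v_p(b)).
v_11(12/341) = -1

Factor powers of 11 from the numerator and denominator of the reduced fraction: 12 = 11^0 · 12 and 341 = 11^1 · 31. Apply v_p(a/b) = v_p(a) − v_p(b): v_11(12/341) = 0 − 1 = -1.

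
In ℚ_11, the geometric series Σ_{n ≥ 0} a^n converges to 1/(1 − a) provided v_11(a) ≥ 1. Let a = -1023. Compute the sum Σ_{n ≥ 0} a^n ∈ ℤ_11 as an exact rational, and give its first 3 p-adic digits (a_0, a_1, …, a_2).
Σ a^n = 1/(1 − a) = 1/1024;  first 3 digits = (1, 6, 5)

v_11(a) = 1 ≥ 1, so the series converges in ℤ_11 to 1/(1 − a) = 1/(1 − (-1023)) = 1/1024. Expand this rational in ℤ_11: compute digits iteratively via d_i = x_i mod 11, x_{i+1} = (x_i − d_i)/11. The first 3 digits are (1, 6, 5).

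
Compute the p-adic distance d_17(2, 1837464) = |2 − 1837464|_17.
d_17(2, 1837464) = 1/83521

Step 1 — x − y = 2 − 1837464 = -1837462. Step 2 — v_17(-1837462) = 4 (factor: -1837462 = −(17^4 · 22); the sign does not affect v_p). Step 3 — |x − y|_17 = 17^{-4} = 1/83521.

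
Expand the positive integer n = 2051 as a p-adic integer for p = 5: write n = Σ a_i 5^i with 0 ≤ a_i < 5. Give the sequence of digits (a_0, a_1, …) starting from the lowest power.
(a_0, a_1, …) = (1, 0, 2, 1, 3)

Repeated division by 5 gives the digits low-to-high: 2051 = 1 + 2·5^2 + 1·5^3 + 3·5^4. Digit sequence: (1, 0, 2, 1, 3).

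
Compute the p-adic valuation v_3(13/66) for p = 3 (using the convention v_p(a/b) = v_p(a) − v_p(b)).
v_3(13/66) = -1

Factor powers of 3 from the numerator and denominator of the reduced fraction: 13 = 3^0 · 13 and 66 = 3^1 · 22. Apply v_p(a/b) = v_p(a) − v_p(b): v_3(13/66) = 0 − 1 = -1.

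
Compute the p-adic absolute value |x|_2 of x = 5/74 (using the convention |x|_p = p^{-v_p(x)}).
|5/74|_2 = 2

Step 1 — compute v_2(x) by factoring powers of 2 out of the numerator and denominator: v_2(5/74) = -1. Step 2 — apply |x|_p = p^{-v_p(x)} = 2^{1} = 2.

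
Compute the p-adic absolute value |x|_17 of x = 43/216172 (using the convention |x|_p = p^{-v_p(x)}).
|43/216172|_17 = 4913

Step 1 — compute v_17(x) by factoring powers of 17 out of the numerator and denominator: v_17(43/216172) = -3. Step 2 — apply |x|_p = p^{-v_p(x)} = 17^{3} = 4913.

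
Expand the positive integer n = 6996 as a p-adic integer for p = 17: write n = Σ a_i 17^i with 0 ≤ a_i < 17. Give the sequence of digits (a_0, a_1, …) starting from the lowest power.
(a_0, a_1, …) = (9, 3, 7, 1)

Repeated division by 17 gives the digits low-to-high: 6996 = 9 + 3·17^1 + 7·17^2 + 1·17^3. Digit sequence: (9, 3, 7, 1).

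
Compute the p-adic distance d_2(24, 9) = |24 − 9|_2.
d_2(24, 9) = 1

Step 1 — x − y = 24 − 9 = 15. Step 2 — v_2(15) = 0 (factor: 15 = (2^0 · 15); the sign does not affect v_p). Step 3 — |x − y|_2 = 2^{0} = 1.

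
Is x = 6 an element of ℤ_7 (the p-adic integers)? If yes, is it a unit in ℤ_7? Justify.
x ∈ ℤ_7^× (unit); v_7(x) = 0

ℤ_7 = {x ∈ ℚ_7 : v_7(x) ≥ 0} and ℤ_7^× = {x ∈ ℤ_7 : v_7(x) = 0}. Here v_7(6) = v_7(num) − v_7(den) = 0; compare against these criteria.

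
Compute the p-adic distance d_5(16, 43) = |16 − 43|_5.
d_5(16, 43) = 1

Step 1 — x − y = 16 − 43 = -27. Step 2 — v_5(-27) = 0 (factor: -27 = −(5^0 · 27); the sign does not affect v_p). Step 3 — |x − y|_5 = 5^{0} = 1.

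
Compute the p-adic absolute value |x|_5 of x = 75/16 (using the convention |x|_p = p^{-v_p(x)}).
|75/16|_5 = 1/25

Step 1 — compute v_5(x) by factoring powers of 5 out of the numerator and denominator: v_5(75/16) = 2. Step 2 — apply |x|_p = p^{-v_p(x)} = 5^{-2} = 1/25.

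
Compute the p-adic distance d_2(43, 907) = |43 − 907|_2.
d_2(43, 907) = 1/32

Step 1 — x − y = 43 − 907 = -864. Step 2 — v_2(-864) = 5 (factor: -864 = −(2^5 · 27); the sign does not affect v_p). Step 3 — |x − y|_2 = 2^{-5} = 1/32.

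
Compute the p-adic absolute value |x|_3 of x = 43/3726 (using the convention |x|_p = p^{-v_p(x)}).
|43/3726|_3 = 81

Step 1 — compute v_3(x) by factoring powers of 3 out of the numerator and denominator: v_3(43/3726) = -4. Step 2 — apply |x|_p = p^{-v_p(x)} = 3^{4} = 81.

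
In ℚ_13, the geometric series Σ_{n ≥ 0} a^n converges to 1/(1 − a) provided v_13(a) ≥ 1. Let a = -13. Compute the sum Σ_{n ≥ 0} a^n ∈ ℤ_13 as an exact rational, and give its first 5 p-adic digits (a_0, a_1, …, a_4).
Σ a^n = 1/(1 − a) = 1/14;  first 5 digits = (1, 12, 0, 12, 0)

v_13(a) = 1 ≥ 1, so the series converges in ℤ_13 to 1/(1 − a) = 1/(1 − (-13)) = 1/14. Expand this rational in ℤ_13: compute digits iteratively via d_i = x_i mod 13, x_{i+1} = (x_i − d_i)/13. The first 5 digits are (1, 12, 0, 12, 0).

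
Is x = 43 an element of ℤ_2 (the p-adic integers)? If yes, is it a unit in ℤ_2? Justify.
x ∈ ℤ_2^× (unit); v_2(x) = 0

ℤ_2 = {x ∈ ℚ_2 : v_2(x) ≥ 0} and ℤ_2^× = {x ∈ ℤ_2 : v_2(x) = 0}. Here v_2(43) = v_2(num) − v_2(den) = 0; compare against these criteria.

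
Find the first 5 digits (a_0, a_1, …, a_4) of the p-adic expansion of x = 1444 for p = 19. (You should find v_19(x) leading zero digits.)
(a_0, …, a_4) = (0, 0, 4, 0, 0)

v_19(1444) = 2, so a_0 = ... = a_1 = 0. Factor out: x = 19^2 · u with u = 4 a unit in ℤ_19. Expand u iteratively via a_{v+i} = u_i mod 19, u_{i+1} = (u_i − a_{v+i})/19:
  u_0 = 4;  a_2 = 4;  u_1 = (u_0 − 4)/19 = 0
  u_1 = 0;  a_3 = 0;  u_2 = (u_1 − 0)/19 = 0
  u_2 = 0;  a_4 = 0;  u_3 = (u_2 − 0)/19 = 0
Digits: (0, 0, 4, 0, 0).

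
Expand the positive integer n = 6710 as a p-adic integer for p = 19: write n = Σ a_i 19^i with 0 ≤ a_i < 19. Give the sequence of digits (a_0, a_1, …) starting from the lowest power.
(a_0, a_1, …) = (3, 11, 18)

Repeated division by 19 gives the digits low-to-high: 6710 = 3 + 11·19^1 + 18·19^2. Digit sequence: (3, 11, 18).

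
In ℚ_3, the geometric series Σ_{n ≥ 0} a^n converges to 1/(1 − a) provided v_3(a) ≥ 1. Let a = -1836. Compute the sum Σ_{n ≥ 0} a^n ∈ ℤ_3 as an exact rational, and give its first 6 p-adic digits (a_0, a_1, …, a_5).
Σ a^n = 1/(1 − a) = 1/1837;  first 6 digits = (1, 0, 0, 1, 1, 1)

v_3(a) = 3 ≥ 1, so the series converges in ℤ_3 to 1/(1 − a) = 1/(1 − (-1836)) = 1/1837. Expand this rational in ℤ_3: compute digits iteratively via d_i = x_i mod 3, x_{i+1} = (x_i − d_i)/3. The first 6 digits are (1, 0, 0, 1, 1, 1).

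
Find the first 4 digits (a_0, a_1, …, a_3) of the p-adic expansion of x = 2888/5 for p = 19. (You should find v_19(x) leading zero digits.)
(a_0, …, a_3) = (0, 0, 13, 7)

v_19(2888/5) = 2, so a_0 = ... = a_1 = 0. Factor out: x = 19^2 · u with u = 8/5 a unit in ℤ_19. Expand u iteratively via a_{v+i} = u_i mod 19, u_{i+1} = (u_i − a_{v+i})/19:
  u_0 = 8/5;  a_2 = 13;  u_1 = (u_0 − 13)/19 = -3/5
  u_1 = -3/5;  a_3 = 7;  u_2 = (u_1 − 7)/19 = -2/5
Digits: (0, 0, 13, 7).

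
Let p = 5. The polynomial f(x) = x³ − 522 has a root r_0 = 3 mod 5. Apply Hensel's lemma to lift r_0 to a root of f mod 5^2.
r_1 = 13 (mod 25)

Hensel: r_{i+1} = r_i − f(r_i)/f′(r_i) mod 5^{i+2}, where f′(x) = 3x². Iterate:
  r_0 = 3 (mod 5)
  r_1 = 13 (mod 25)
Final: r = 13 with f(r) ≡ 0 mod 5^2.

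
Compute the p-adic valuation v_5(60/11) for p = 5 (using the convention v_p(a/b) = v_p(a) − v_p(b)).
v_5(60/11) = 1

Factor powers of 5 from the numerator and denominator of the reduced fraction: 60 = 5^1 · 12 and 11 = 5^0 · 11. Apply v_p(a/b) = v_p(a) − v_p(b): v_5(60/11) = 1 − 0 = 1.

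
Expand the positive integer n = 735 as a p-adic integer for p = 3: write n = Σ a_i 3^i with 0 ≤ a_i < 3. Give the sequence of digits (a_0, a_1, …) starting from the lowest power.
(a_0, a_1, …) = (0, 2, 0, 0, 0, 0, 1)

Repeated division by 3 gives the digits low-to-high: 735 = 2·3^1 + 1·3^6. Digit sequence: (0, 2, 0, 0, 0, 0, 1).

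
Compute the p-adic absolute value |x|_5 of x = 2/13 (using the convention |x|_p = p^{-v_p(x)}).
|2/13|_5 = 1

Step 1 — compute v_5(x) by factoring powers of 5 out of the numerator and denominator: v_5(2/13) = 0. Step 2 — apply |x|_p = p^{-v_p(x)} = 5^{0} = 1.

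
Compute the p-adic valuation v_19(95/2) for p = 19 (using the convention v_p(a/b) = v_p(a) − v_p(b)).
v_19(95/2) = 1

Factor powers of 19 from the numerator and denominator of the reduced fraction: 95 = 19^1 · 5 and 2 = 19^0 · 2. Apply v_p(a/b) = v_p(a) − v_p(b): v_19(95/2) = 1 − 0 = 1.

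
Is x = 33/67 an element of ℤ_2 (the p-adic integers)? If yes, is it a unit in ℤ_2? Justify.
x ∈ ℤ_2^× (unit); v_2(x) = 0

ℤ_2 = {x ∈ ℚ_2 : v_2(x) ≥ 0} and ℤ_2^× = {x ∈ ℤ_2 : v_2(x) = 0}. Here v_2(33/67) = v_2(num) − v_2(den) = 0; compare against these criteria.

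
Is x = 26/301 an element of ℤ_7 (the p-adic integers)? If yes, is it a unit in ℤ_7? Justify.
x ∉ ℤ_7 (v_7(x) = -1 < 0)

ℤ_7 = {x ∈ ℚ_7 : v_7(x) ≥ 0} and ℤ_7^× = {x ∈ ℤ_7 : v_7(x) = 0}. Here v_7(26/301) = v_7(num) − v_7(den) = -1; compare against these criteria.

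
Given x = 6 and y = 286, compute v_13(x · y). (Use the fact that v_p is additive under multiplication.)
v_13(1716) = 1

v_p(x) = 0 (factor: 6 = 13^0 · 6); v_p(y) = 1 (factor: 286 = 13^1 · 22). Additivity: v_p(xy) = v_p(x) + v_p(y) = 0 + 1 = 1. (Direct check: xy = 1716 = 13^1 · (132).)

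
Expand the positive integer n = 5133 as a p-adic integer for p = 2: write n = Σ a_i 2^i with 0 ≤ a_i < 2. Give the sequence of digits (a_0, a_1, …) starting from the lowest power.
(a_0, a_1, …) = (1, 0, 1, 1, 0, 0, 0, 0, 0, 0, 1, 0, 1)

Repeated division by 2 gives the digits low-to-high: 5133 = 1 + 1·2^2 + 1·2^3 + 1·2^10 + 1·2^12. Digit sequence: (1, 0, 1, 1, 0, 0, 0, 0, 0, 0, 1, 0, 1).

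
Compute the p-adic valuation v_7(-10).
v_7(-10) = 0

v_7(n) is the largest exponent k such that 7^k divides n. Factor out: -10 = -7^0 · 10. (Sign doesn't affect v_p.) So v_7(-10) = 0.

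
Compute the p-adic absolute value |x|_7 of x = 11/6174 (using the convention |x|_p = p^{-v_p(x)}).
|11/6174|_7 = 343

Step 1 — compute v_7(x) by factoring powers of 7 out of the numerator and denominator: v_7(11/6174) = -3. Step 2 — apply |x|_p = p^{-v_p(x)} = 7^{3} = 343.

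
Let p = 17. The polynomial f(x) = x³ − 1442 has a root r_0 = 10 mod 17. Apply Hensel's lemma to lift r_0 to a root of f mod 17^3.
r_2 = 4753 (mod 4913)

Hensel: r_{i+1} = r_i − f(r_i)/f′(r_i) mod 17^{i+2}, where f′(x) = 3x². Iterate:
  r_0 = 10 (mod 17)
  r_1 = 129 (mod 289)
  r_2 = 4753 (mod 4913)
Final: r = 4753 with f(r) ≡ 0 mod 17^3.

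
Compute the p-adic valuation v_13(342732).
v_13(342732) = 4

v_13(n) is the largest exponent k such that 13^k divides n. Factor out: 342732 = 13^4 · 12. (Sign doesn't affect v_p.) So v_13(342732) = 4.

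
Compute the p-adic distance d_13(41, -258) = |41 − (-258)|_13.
d_13(41, -258) = 1/13

Step 1 — x − y = 41 − (-258) = 299. Step 2 — v_13(299) = 1 (factor: 299 = (13^1 · 23); the sign does not affect v_p). Step 3 — |x − y|_13 = 13^{-1} = 1/13.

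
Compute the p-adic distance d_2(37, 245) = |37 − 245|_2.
d_2(37, 245) = 1/16

Step 1 — x − y = 37 − 245 = -208. Step 2 — v_2(-208) = 4 (factor: -208 = −(2^4 · 13); the sign does not affect v_p). Step 3 — |x − y|_2 = 2^{-4} = 1/16.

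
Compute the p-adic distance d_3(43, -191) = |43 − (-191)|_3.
d_3(43, -191) = 1/9

Step 1 — x − y = 43 − (-191) = 234. Step 2 — v_3(234) = 2 (factor: 234 = (3^2 · 26); the sign does not affect v_p). Step 3 — |x − y|_3 = 3^{-2} = 1/9.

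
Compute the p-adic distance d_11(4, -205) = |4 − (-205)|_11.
d_11(4, -205) = 1/11

Step 1 — x − y = 4 − (-205) = 209. Step 2 — v_11(209) = 1 (factor: 209 = (11^1 · 19); the sign does not affect v_p). Step 3 — |x − y|_11 = 11^{-1} = 1/11.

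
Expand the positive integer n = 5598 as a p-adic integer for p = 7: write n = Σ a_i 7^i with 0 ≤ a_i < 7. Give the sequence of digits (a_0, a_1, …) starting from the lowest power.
(a_0, a_1, …) = (5, 1, 2, 2, 2)

Repeated division by 7 gives the digits low-to-high: 5598 = 5 + 1·7^1 + 2·7^2 + 2·7^3 + 2·7^4. Digit sequence: (5, 1, 2, 2, 2).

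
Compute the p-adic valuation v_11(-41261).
v_11(-41261) = 3

v_11(n) is the largest exponent k such that 11^k divides n. Factor out: -41261 = -11^3 · 31. (Sign doesn't affect v_p.) So v_11(-41261) = 3.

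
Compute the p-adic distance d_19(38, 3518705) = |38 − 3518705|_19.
d_19(38, 3518705) = 1/130321

Step 1 — x − y = 38 − 3518705 = -3518667. Step 2 — v_19(-3518667) = 4 (factor: -3518667 = −(19^4 · 27); the sign does not affect v_p). Step 3 — |x − y|_19 = 19^{-4} = 1/130321.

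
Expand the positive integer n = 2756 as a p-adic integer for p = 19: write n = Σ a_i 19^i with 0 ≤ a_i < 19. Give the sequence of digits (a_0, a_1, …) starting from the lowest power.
(a_0, a_1, …) = (1, 12, 7)

Repeated division by 19 gives the digits low-to-high: 2756 = 1 + 12·19^1 + 7·19^2. Digit sequence: (1, 12, 7).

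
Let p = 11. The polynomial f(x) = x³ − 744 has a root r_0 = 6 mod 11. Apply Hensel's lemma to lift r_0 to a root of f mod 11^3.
r_2 = 226 (mod 1331)

Hensel: r_{i+1} = r_i − f(r_i)/f′(r_i) mod 11^{i+2}, where f′(x) = 3x². Iterate:
  r_0 = 6 (mod 11)
  r_1 = 105 (mod 121)
  r_2 = 226 (mod 1331)
Final: r = 226 with f(r) ≡ 0 mod 11^3.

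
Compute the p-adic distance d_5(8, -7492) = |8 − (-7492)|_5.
d_5(8, -7492) = 1/625

Step 1 — x − y = 8 − (-7492) = 7500. Step 2 — v_5(7500) = 4 (factor: 7500 = (5^4 · 12); the sign does not affect v_p). Step 3 — |x − y|_5 = 5^{-4} = 1/625.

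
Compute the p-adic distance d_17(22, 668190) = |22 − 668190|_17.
d_17(22, 668190) = 1/83521

Step 1 — x − y = 22 − 668190 = -668168. Step 2 — v_17(-668168) = 4 (factor: -668168 = −(17^4 · 8); the sign does not affect v_p). Step 3 — |x − y|_17 = 17^{-4} = 1/83521.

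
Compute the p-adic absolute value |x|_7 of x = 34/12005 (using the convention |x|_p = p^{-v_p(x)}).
|34/12005|_7 = 2401

Step 1 — compute v_7(x) by factoring powers of 7 out of the numerator and denominator: v_7(34/12005) = -4. Step 2 — apply |x|_p = p^{-v_p(x)} = 7^{4} = 2401.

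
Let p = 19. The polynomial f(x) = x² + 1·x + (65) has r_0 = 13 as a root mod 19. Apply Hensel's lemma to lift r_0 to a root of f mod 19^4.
r_3 = 103183 (mod 130321)

Hensel: r_{i+1} = r_i − f(r_i)·(f′(r_i))^{-1} mod 19^{i+2}, f′(x) = 2x + 1. Iterate:
  r_0 = 13 (mod 19)
  r_1 = 298 (mod 361)
  r_2 = 298 (mod 6859)
  r_3 = 103183 (mod 130321)
Final: r = 103183 satisfies f(r) ≡ 0 mod 19^4.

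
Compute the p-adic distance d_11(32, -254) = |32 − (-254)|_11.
d_11(32, -254) = 1/11

Step 1 — x − y = 32 − (-254) = 286. Step 2 — v_11(286) = 1 (factor: 286 = (11^1 · 26); the sign does not affect v_p). Step 3 — |x − y|_11 = 11^{-1} = 1/11.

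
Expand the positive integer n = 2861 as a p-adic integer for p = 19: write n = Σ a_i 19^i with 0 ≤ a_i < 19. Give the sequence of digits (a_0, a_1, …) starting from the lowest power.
(a_0, a_1, …) = (11, 17, 7)

Repeated division by 19 gives the digits low-to-high: 2861 = 11 + 17·19^1 + 7·19^2. Digit sequence: (11, 17, 7).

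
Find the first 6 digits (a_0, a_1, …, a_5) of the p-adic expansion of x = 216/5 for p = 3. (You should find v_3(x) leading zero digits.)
(a_0, …, a_5) = (0, 0, 0, 1, 2, 0)

v_3(216/5) = 3, so a_0 = ... = a_2 = 0. Factor out: x = 3^3 · u with u = 8/5 a unit in ℤ_3. Expand u iteratively via a_{v+i} = u_i mod 3, u_{i+1} = (u_i − a_{v+i})/3:
  u_0 = 8/5;  a_3 = 1;  u_1 = (u_0 − 1)/3 = 1/5
  u_1 = 1/5;  a_4 = 2;  u_2 = (u_1 − 2)/3 = -3/5
  u_2 = -3/5;  a_5 = 0;  u_3 = (u_2 − 0)/3 = -1/5
Digits: (0, 0, 0, 1, 2, 0).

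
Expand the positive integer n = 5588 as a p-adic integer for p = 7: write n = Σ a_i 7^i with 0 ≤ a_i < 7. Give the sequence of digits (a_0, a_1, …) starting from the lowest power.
(a_0, a_1, …) = (2, 0, 2, 2, 2)

Repeated division by 7 gives the digits low-to-high: 5588 = 2 + 2·7^2 + 2·7^3 + 2·7^4. Digit sequence: (2, 0, 2, 2, 2).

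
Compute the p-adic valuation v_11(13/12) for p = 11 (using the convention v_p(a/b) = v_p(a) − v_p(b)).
v_11(13/12) = 0

Factor powers of 11 from the numerator and denominator of the reduced fraction: 13 = 11^0 · 13 and 12 = 11^0 · 12. Apply v_p(a/b) = v_p(a) − v_p(b): v_11(13/12) = 0 − 0 = 0.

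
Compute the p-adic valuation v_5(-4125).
v_5(-4125) = 3

v_5(n) is the largest exponent k such that 5^k divides n. Factor out: -4125 = -5^3 · 33. (Sign doesn't affect v_p.) So v_5(-4125) = 3.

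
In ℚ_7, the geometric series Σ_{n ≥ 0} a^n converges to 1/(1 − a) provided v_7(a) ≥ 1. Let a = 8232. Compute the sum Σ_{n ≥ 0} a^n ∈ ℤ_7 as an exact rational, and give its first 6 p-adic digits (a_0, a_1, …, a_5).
Σ a^n = 1/(1 − a) = -1/8231;  first 6 digits = (1, 0, 0, 3, 3, 0)

v_7(a) = 3 ≥ 1, so the series converges in ℤ_7 to 1/(1 − a) = 1/(1 − 8232) = -1/8231. Expand this rational in ℤ_7: compute digits iteratively via d_i = x_i mod 7, x_{i+1} = (x_i − d_i)/7. The first 6 digits are (1, 0, 0, 3, 3, 0).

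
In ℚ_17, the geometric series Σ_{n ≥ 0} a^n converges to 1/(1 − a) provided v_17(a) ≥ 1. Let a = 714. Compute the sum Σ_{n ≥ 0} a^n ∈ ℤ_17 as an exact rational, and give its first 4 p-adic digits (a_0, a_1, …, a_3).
Σ a^n = 1/(1 − a) = -1/713;  first 4 digits = (1, 8, 15, 3)

v_17(a) = 1 ≥ 1, so the series converges in ℤ_17 to 1/(1 − a) = 1/(1 − 714) = -1/713. Expand this rational in ℤ_17: compute digits iteratively via d_i = x_i mod 17, x_{i+1} = (x_i − d_i)/17. The first 4 digits are (1, 8, 15, 3).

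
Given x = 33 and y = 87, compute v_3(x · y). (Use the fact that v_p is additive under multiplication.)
v_3(2871) = 2

v_p(x) = 1 (factor: 33 = 3^1 · 11); v_p(y) = 1 (factor: 87 = 3^1 · 29). Additivity: v_p(xy) = v_p(x) + v_p(y) = 1 + 1 = 2. (Direct check: xy = 2871 = 3^2 · (319).)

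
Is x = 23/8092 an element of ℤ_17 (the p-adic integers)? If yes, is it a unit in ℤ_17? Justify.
x ∉ ℤ_17 (v_17(x) = -2 < 0)

ℤ_17 = {x ∈ ℚ_17 : v_17(x) ≥ 0} and ℤ_17^× = {x ∈ ℤ_17 : v_17(x) = 0}. Here v_17(23/8092) = v_17(num) − v_17(den) = -2; compare against these criteria.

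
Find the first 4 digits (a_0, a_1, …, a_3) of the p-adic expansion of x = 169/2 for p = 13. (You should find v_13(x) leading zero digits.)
(a_0, …, a_3) = (0, 0, 7, 6)

v_13(169/2) = 2, so a_0 = ... = a_1 = 0. Factor out: x = 13^2 · u with u = 1/2 a unit in ℤ_13. Expand u iteratively via a_{v+i} = u_i mod 13, u_{i+1} = (u_i − a_{v+i})/13:
  u_0 = 1/2;  a_2 = 7;  u_1 = (u_0 − 7)/13 = -1/2
  u_1 = -1/2;  a_3 = 6;  u_2 = (u_1 − 6)/13 = -1/2
Digits: (0, 0, 7, 6).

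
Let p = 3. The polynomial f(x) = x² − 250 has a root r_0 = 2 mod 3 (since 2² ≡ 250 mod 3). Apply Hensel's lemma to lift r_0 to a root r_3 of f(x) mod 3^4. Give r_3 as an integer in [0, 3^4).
r_3 = 68 (mod 81)

Hensel's recurrence: r_{i+1} = r_i − f(r_i)·(f′(r_i))^{-1} mod 3^{i+2}, with f′(x) = 2x. Iterate:
  r_0 = 2 (mod 3)
  r_1 = 5 (mod 9)
  r_2 = 14 (mod 27)
  r_3 = 68 (mod 81)
Final: r_3 = 68, and one checks f(r_3) ≡ 0 mod 3^4.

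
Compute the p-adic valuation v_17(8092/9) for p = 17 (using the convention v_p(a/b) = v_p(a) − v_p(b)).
v_17(8092/9) = 2

Factor powers of 17 from the numerator and denominator of the reduced fraction: 8092 = 17^2 · 28 and 9 = 17^0 · 9. Apply v_p(a/b) = v_p(a) − v_p(b): v_17(8092/9) = 2 − 0 = 2.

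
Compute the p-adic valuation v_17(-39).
v_17(-39) = 0

v_17(n) is the largest exponent k such that 17^k divides n. Factor out: -39 = -17^0 · 39. (Sign doesn't affect v_p.) So v_17(-39) = 0.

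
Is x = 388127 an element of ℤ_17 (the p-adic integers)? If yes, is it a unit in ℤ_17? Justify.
x ∈ ℤ_17 but not a unit; v_17(x) = 3 > 0

ℤ_17 = {x ∈ ℚ_17 : v_17(x) ≥ 0} and ℤ_17^× = {x ∈ ℤ_17 : v_17(x) = 0}. Here v_17(388127) = v_17(num) − v_17(den) = 3; compare against these criteria.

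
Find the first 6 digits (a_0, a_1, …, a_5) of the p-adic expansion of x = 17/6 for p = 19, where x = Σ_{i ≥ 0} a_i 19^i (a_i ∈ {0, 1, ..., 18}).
(a_0, …, a_5) = (6, 3, 3, 3, 3, 3)

v_19(17/6) = 0 (numerator and denominator both coprime to 19), so x ∈ ℤ_19^×. Compute digits iteratively via a_i = x_i mod 19, x_{i+1} = (x_i − a_i)/19, with x_0 = x:
  x_0 = 17/6;  a_0 = 6;  x_1 = (x_0 − 6)/19 = -1/6
  x_1 = -1/6;  a_1 = 3;  x_2 = (x_1 − 3)/19 = -1/6
  x_2 = -1/6;  a_2 = 3;  x_3 = (x_2 − 3)/19 = -1/6
  x_3 = -1/6;  a_3 = 3;  x_4 = (x_3 − 3)/19 = -1/6
  x_4 = -1/6;  a_4 = 3;  x_5 = (x_4 − 3)/19 = -1/6
  x_5 = -1/6;  a_5 = 3;  x_6 = (x_5 − 3)/19 = -1/6
Digits: (6, 3, 3, 3, 3, 3).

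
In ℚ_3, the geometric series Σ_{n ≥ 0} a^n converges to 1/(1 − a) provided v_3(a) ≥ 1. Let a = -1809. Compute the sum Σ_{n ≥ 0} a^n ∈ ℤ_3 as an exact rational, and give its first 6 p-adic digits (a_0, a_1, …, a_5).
Σ a^n = 1/(1 − a) = 1/1810;  first 6 digits = (1, 0, 0, 2, 1, 1)

v_3(a) = 3 ≥ 1, so the series converges in ℤ_3 to 1/(1 − a) = 1/(1 − (-1809)) = 1/1810. Expand this rational in ℤ_3: compute digits iteratively via d_i = x_i mod 3, x_{i+1} = (x_i − d_i)/3. The first 6 digits are (1, 0, 0, 2, 1, 1).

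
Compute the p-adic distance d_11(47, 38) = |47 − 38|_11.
d_11(47, 38) = 1

Step 1 — x − y = 47 − 38 = 9. Step 2 — v_11(9) = 0 (factor: 9 = (11^0 · 9); the sign does not affect v_p). Step 3 — |x − y|_11 = 11^{0} = 1.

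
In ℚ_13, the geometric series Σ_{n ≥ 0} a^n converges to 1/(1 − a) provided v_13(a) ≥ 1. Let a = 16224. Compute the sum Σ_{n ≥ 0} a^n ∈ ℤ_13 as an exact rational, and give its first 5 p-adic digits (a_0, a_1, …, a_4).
Σ a^n = 1/(1 − a) = -1/16223;  first 5 digits = (1, 0, 5, 7, 12)

v_13(a) = 2 ≥ 1, so the series converges in ℤ_13 to 1/(1 − a) = 1/(1 − 16224) = -1/16223. Expand this rational in ℤ_13: compute digits iteratively via d_i = x_i mod 13, x_{i+1} = (x_i − d_i)/13. The first 5 digits are (1, 0, 5, 7, 12).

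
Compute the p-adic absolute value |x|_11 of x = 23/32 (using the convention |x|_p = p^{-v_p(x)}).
|23/32|_11 = 1

Step 1 — compute v_11(x) by factoring powers of 11 out of the numerator and denominator: v_11(23/32) = 0. Step 2 — apply |x|_p = p^{-v_p(x)} = 11^{0} = 1.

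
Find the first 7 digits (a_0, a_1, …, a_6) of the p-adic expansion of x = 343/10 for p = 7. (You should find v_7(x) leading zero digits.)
(a_0, …, a_6) = (0, 0, 0, 5, 0, 2, 6)

v_7(343/10) = 3, so a_0 = ... = a_2 = 0. Factor out: x = 7^3 · u with u = 1/10 a unit in ℤ_7. Expand u iteratively via a_{v+i} = u_i mod 7, u_{i+1} = (u_i − a_{v+i})/7:
  u_0 = 1/10;  a_3 = 5;  u_1 = (u_0 − 5)/7 = -7/10
  u_1 = -7/10;  a_4 = 0;  u_2 = (u_1 − 0)/7 = -1/10
  u_2 = -1/10;  a_5 = 2;  u_3 = (u_2 − 2)/7 = -3/10
  u_3 = -3/10;  a_6 = 6;  u_4 = (u_3 − 6)/7 = -9/10
Digits: (0, 0, 0, 5, 0, 2, 6).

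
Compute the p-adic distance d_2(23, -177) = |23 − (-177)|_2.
d_2(23, -177) = 1/8

Step 1 — x − y = 23 − (-177) = 200. Step 2 — v_2(200) = 3 (factor: 200 = (2^3 · 25); the sign does not affect v_p). Step 3 — |x − y|_2 = 2^{-3} = 1/8.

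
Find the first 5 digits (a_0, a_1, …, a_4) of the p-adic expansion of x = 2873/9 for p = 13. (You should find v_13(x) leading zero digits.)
(a_0, …, a_4) = (0, 0, 12, 5, 1)

v_13(2873/9) = 2, so a_0 = ... = a_1 = 0. Factor out: x = 13^2 · u with u = 17/9 a unit in ℤ_13. Expand u iteratively via a_{v+i} = u_i mod 13, u_{i+1} = (u_i − a_{v+i})/13:
  u_0 = 17/9;  a_2 = 12;  u_1 = (u_0 − 12)/13 = -7/9
  u_1 = -7/9;  a_3 = 5;  u_2 = (u_1 − 5)/13 = -4/9
  u_2 = -4/9;  a_4 = 1;  u_3 = (u_2 − 1)/13 = -1/9
Digits: (0, 0, 12, 5, 1).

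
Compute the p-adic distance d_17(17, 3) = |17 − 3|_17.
d_17(17, 3) = 1

Step 1 — x − y = 17 − 3 = 14. Step 2 — v_17(14) = 0 (factor: 14 = (17^0 · 14); the sign does not affect v_p). Step 3 — |x − y|_17 = 17^{0} = 1.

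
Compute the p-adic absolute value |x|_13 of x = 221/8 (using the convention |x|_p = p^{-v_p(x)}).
|221/8|_13 = 1/13

Step 1 — compute v_13(x) by factoring powers of 13 out of the numerator and denominator: v_13(221/8) = 1. Step 2 — apply |x|_p = p^{-v_p(x)} = 13^{-1} = 1/13.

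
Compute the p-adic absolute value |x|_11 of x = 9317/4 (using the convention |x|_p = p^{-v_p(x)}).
|9317/4|_11 = 1/1331

Step 1 — compute v_11(x) by factoring powers of 11 out of the numerator and denominator: v_11(9317/4) = 3. Step 2 — apply |x|_p = p^{-v_p(x)} = 11^{-3} = 1/1331.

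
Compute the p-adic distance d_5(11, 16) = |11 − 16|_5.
d_5(11, 16) = 1/5

Step 1 — x − y = 11 − 16 = -5. Step 2 — v_5(-5) = 1 (factor: -5 = −(5^1 · 1); the sign does not affect v_p). Step 3 — |x − y|_5 = 5^{-1} = 1/5.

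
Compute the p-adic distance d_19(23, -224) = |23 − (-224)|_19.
d_19(23, -224) = 1/19

Step 1 — x − y = 23 − (-224) = 247. Step 2 — v_19(247) = 1 (factor: 247 = (19^1 · 13); the sign does not affect v_p). Step 3 — |x − y|_19 = 19^{-1} = 1/19.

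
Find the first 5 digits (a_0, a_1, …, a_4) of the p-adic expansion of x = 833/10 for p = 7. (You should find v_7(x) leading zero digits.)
(a_0, …, a_4) = (0, 0, 1, 5, 0)

v_7(833/10) = 2, so a_0 = ... = a_1 = 0. Factor out: x = 7^2 · u with u = 17/10 a unit in ℤ_7. Expand u iteratively via a_{v+i} = u_i mod 7, u_{i+1} = (u_i − a_{v+i})/7:
  u_0 = 17/10;  a_2 = 1;  u_1 = (u_0 − 1)/7 = 1/10
  u_1 = 1/10;  a_3 = 5;  u_2 = (u_1 − 5)/7 = -7/10
  u_2 = -7/10;  a_4 = 0;  u_3 = (u_2 − 0)/7 = -1/10
Digits: (0, 0, 1, 5, 0).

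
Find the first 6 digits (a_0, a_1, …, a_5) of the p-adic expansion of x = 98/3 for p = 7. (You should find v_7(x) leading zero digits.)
(a_0, …, a_5) = (0, 0, 3, 2, 2, 2)

v_7(98/3) = 2, so a_0 = ... = a_1 = 0. Factor out: x = 7^2 · u with u = 2/3 a unit in ℤ_7. Expand u iteratively via a_{v+i} = u_i mod 7, u_{i+1} = (u_i − a_{v+i})/7:
  u_0 = 2/3;  a_2 = 3;  u_1 = (u_0 − 3)/7 = -1/3
  u_1 = -1/3;  a_3 = 2;  u_2 = (u_1 − 2)/7 = -1/3
  u_2 = -1/3;  a_4 = 2;  u_3 = (u_2 − 2)/7 = -1/3
  u_3 = -1/3;  a_5 = 2;  u_4 = (u_3 − 2)/7 = -1/3
Digits: (0, 0, 3, 2, 2, 2).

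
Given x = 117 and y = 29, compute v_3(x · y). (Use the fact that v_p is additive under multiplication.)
v_3(3393) = 2

v_p(x) = 2 (factor: 117 = 3^2 · 13); v_p(y) = 0 (factor: 29 = 3^0 · 29). Additivity: v_p(xy) = v_p(x) + v_p(y) = 2 + 0 = 2. (Direct check: xy = 3393 = 3^2 · (377).)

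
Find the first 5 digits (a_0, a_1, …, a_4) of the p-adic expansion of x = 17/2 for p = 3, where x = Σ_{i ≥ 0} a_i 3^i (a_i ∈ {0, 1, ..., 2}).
(a_0, …, a_4) = (1, 1, 2, 1, 1)

v_3(17/2) = 0 (numerator and denominator both coprime to 3), so x ∈ ℤ_3^×. Compute digits iteratively via a_i = x_i mod 3, x_{i+1} = (x_i − a_i)/3, with x_0 = x:
  x_0 = 17/2;  a_0 = 1;  x_1 = (x_0 − 1)/3 = 5/2
  x_1 = 5/2;  a_1 = 1;  x_2 = (x_1 − 1)/3 = 1/2
  x_2 = 1/2;  a_2 = 2;  x_3 = (x_2 − 2)/3 = -1/2
  x_3 = -1/2;  a_3 = 1;  x_4 = (x_3 − 1)/3 = -1/2
  x_4 = -1/2;  a_4 = 1;  x_5 = (x_4 − 1)/3 = -1/2
Digits: (1, 1, 2, 1, 1).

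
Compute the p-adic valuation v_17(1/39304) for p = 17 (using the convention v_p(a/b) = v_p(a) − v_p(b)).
v_17(1/39304) = -3

Factor powers of 17 from the numerator and denominator of the reduced fraction: 1 = 17^0 · 1 and 39304 = 17^3 · 8. Apply v_p(a/b) = v_p(a) − v_p(b): v_17(1/39304) = 0 − 3 = -3.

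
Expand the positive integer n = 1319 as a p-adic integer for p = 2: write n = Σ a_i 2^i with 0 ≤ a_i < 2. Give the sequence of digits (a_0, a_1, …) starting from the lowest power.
(a_0, a_1, …) = (1, 1, 1, 0, 0, 1, 0, 0, 1, 0, 1)

Repeated division by 2 gives the digits low-to-high: 1319 = 1 + 1·2^1 + 1·2^2 + 1·2^5 + 1·2^8 + 1·2^10. Digit sequence: (1, 1, 1, 0, 0, 1, 0, 0, 1, 0, 1).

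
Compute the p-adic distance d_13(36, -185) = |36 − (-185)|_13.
d_13(36, -185) = 1/13

Step 1 — x − y = 36 − (-185) = 221. Step 2 — v_13(221) = 1 (factor: 221 = (13^1 · 17); the sign does not affect v_p). Step 3 — |x − y|_13 = 13^{-1} = 1/13.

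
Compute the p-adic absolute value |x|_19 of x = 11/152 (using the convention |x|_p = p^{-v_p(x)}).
|11/152|_19 = 19

Step 1 — compute v_19(x) by factoring powers of 19 out of the numerator and denominator: v_19(11/152) = -1. Step 2 — apply |x|_p = p^{-v_p(x)} = 19^{1} = 19.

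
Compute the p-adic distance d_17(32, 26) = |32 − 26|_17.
d_17(32, 26) = 1

Step 1 — x − y = 32 − 26 = 6. Step 2 — v_17(6) = 0 (factor: 6 = (17^0 · 6); the sign does not affect v_p). Step 3 — |x − y|_17 = 17^{0} = 1.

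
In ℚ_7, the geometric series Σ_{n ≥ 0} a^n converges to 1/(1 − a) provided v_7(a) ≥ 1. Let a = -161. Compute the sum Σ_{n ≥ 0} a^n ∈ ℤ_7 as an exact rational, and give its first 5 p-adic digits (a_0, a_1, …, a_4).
Σ a^n = 1/(1 − a) = 1/162;  first 5 digits = (1, 5, 0, 4, 3)

v_7(a) = 1 ≥ 1, so the series converges in ℤ_7 to 1/(1 − a) = 1/(1 − (-161)) = 1/162. Expand this rational in ℤ_7: compute digits iteratively via d_i = x_i mod 7, x_{i+1} = (x_i − d_i)/7. The first 5 digits are (1, 5, 0, 4, 3).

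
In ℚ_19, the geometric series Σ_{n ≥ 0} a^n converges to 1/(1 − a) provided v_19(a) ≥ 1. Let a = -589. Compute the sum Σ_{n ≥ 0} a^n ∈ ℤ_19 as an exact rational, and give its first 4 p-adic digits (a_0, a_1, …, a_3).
Σ a^n = 1/(1 − a) = 1/590;  first 4 digits = (1, 7, 9, 13)

v_19(a) = 1 ≥ 1, so the series converges in ℤ_19 to 1/(1 − a) = 1/(1 − (-589)) = 1/590. Expand this rational in ℤ_19: compute digits iteratively via d_i = x_i mod 19, x_{i+1} = (x_i − d_i)/19. The first 4 digits are (1, 7, 9, 13).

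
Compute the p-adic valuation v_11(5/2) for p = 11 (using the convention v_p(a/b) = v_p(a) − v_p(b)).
v_11(5/2) = 0

Factor powers of 11 from the numerator and denominator of the reduced fraction: 5 = 11^0 · 5 and 2 = 11^0 · 2. Apply v_p(a/b) = v_p(a) − v_p(b): v_11(5/2) = 0 − 0 = 0.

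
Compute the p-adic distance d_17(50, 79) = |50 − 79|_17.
d_17(50, 79) = 1

Step 1 — x − y = 50 − 79 = -29. Step 2 — v_17(-29) = 0 (factor: -29 = −(17^0 · 29); the sign does not affect v_p). Step 3 — |x − y|_17 = 17^{0} = 1.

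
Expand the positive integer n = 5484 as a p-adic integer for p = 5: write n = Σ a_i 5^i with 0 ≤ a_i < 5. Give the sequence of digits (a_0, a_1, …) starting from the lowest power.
(a_0, a_1, …) = (4, 1, 4, 3, 3, 1)

Repeated division by 5 gives the digits low-to-high: 5484 = 4 + 1·5^1 + 4·5^2 + 3·5^3 + 3·5^4 + 1·5^5. Digit sequence: (4, 1, 4, 3, 3, 1).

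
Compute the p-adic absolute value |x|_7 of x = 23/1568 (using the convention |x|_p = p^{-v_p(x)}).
|23/1568|_7 = 49

Step 1 — compute v_7(x) by factoring powers of 7 out of the numerator and denominator: v_7(23/1568) = -2. Step 2 — apply |x|_p = p^{-v_p(x)} = 7^{2} = 49.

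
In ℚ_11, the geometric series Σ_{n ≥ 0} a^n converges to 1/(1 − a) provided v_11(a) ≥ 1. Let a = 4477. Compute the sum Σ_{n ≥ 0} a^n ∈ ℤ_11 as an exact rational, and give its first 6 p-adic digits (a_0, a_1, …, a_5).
Σ a^n = 1/(1 − a) = -1/4476;  first 6 digits = (1, 0, 4, 3, 5, 3)

v_11(a) = 2 ≥ 1, so the series converges in ℤ_11 to 1/(1 − a) = 1/(1 − 4477) = -1/4476. Expand this rational in ℤ_11: compute digits iteratively via d_i = x_i mod 11, x_{i+1} = (x_i − d_i)/11. The first 6 digits are (1, 0, 4, 3, 5, 3).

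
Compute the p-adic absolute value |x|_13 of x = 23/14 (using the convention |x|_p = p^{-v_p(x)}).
|23/14|_13 = 1

Step 1 — compute v_13(x) by factoring powers of 13 out of the numerator and denominator: v_13(23/14) = 0. Step 2 — apply |x|_p = p^{-v_p(x)} = 13^{0} = 1.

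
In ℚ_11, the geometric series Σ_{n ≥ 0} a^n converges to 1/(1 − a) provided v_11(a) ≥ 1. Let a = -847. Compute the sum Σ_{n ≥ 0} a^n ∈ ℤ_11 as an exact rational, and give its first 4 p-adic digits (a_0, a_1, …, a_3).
Σ a^n = 1/(1 − a) = 1/848;  first 4 digits = (1, 0, 4, 10)

v_11(a) = 2 ≥ 1, so the series converges in ℤ_11 to 1/(1 − a) = 1/(1 − (-847)) = 1/848. Expand this rational in ℤ_11: compute digits iteratively via d_i = x_i mod 11, x_{i+1} = (x_i − d_i)/11. The first 4 digits are (1, 0, 4, 10).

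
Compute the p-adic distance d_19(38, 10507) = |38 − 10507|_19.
d_19(38, 10507) = 1/361

Step 1 — x − y = 38 − 10507 = -10469. Step 2 — v_19(-10469) = 2 (factor: -10469 = −(19^2 · 29); the sign does not affect v_p). Step 3 — |x − y|_19 = 19^{-2} = 1/361.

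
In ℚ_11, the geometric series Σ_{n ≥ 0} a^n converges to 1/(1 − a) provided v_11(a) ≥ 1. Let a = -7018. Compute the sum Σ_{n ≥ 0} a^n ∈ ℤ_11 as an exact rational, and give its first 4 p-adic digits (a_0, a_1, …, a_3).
Σ a^n = 1/(1 − a) = 1/7019;  first 4 digits = (1, 0, 8, 5)

v_11(a) = 2 ≥ 1, so the series converges in ℤ_11 to 1/(1 − a) = 1/(1 − (-7018)) = 1/7019. Expand this rational in ℤ_11: compute digits iteratively via d_i = x_i mod 11, x_{i+1} = (x_i − d_i)/11. The first 4 digits are (1, 0, 8, 5).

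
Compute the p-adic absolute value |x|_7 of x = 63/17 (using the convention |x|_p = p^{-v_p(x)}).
|63/17|_7 = 1/7

Step 1 — compute v_7(x) by factoring powers of 7 out of the numerator and denominator: v_7(63/17) = 1. Step 2 — apply |x|_p = p^{-v_p(x)} = 7^{-1} = 1/7.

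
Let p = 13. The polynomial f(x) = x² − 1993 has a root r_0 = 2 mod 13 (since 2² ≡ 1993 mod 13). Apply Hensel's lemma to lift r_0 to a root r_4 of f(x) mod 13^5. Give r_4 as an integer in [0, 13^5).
r_4 = 260717 (mod 371293)

Hensel's recurrence: r_{i+1} = r_i − f(r_i)·(f′(r_i))^{-1} mod 13^{i+2}, with f′(x) = 2x. Iterate:
  r_0 = 2 (mod 13)
  r_1 = 119 (mod 169)
  r_2 = 1471 (mod 2197)
  r_3 = 3668 (mod 28561)
  r_4 = 260717 (mod 371293)
Final: r_4 = 260717, and one checks f(r_4) ≡ 0 mod 13^5.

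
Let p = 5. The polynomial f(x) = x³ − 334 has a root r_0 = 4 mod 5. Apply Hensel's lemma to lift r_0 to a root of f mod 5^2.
r_1 = 19 (mod 25)

Hensel: r_{i+1} = r_i − f(r_i)/f′(r_i) mod 5^{i+2}, where f′(x) = 3x². Iterate:
  r_0 = 4 (mod 5)
  r_1 = 19 (mod 25)
Final: r = 19 with f(r) ≡ 0 mod 5^2.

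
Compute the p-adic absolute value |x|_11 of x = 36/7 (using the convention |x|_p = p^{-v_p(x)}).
|36/7|_11 = 1

Step 1 — compute v_11(x) by factoring powers of 11 out of the numerator and denominator: v_11(36/7) = 0. Step 2 — apply |x|_p = p^{-v_p(x)} = 11^{0} = 1.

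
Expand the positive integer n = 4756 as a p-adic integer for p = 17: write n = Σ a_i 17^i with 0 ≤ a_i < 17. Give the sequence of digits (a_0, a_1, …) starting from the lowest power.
(a_0, a_1, …) = (13, 7, 16)

Repeated division by 17 gives the digits low-to-high: 4756 = 13 + 7·17^1 + 16·17^2. Digit sequence: (13, 7, 16).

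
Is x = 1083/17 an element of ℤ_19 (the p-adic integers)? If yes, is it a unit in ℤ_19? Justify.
x ∈ ℤ_19 but not a unit; v_19(x) = 2 > 0

ℤ_19 = {x ∈ ℚ_19 : v_19(x) ≥ 0} and ℤ_19^× = {x ∈ ℤ_19 : v_19(x) = 0}. Here v_19(1083/17) = v_19(num) − v_19(den) = 2; compare against these criteria.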